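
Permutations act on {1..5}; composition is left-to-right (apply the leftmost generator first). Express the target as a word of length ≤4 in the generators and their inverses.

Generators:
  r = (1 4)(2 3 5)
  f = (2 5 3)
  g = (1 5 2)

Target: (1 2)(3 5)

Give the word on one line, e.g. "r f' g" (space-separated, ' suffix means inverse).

f g'

  after f: (2 5 3)
  after g': (1 2)(3 5)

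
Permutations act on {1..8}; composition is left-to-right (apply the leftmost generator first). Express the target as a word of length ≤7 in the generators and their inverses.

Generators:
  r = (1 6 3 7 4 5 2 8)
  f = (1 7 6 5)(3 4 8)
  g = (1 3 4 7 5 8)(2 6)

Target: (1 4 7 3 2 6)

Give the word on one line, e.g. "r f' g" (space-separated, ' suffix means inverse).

  after f': (1 5 6 7)(3 8 4)
  after r: (1 2 8 5 3)(4 7 6)
  after f': (1 2 4)(3 5 8 6)
  after r: (1 8 3 2 5)(4 6 7)
  after f': (1 4 7 3 2 6)

f' r f' r f'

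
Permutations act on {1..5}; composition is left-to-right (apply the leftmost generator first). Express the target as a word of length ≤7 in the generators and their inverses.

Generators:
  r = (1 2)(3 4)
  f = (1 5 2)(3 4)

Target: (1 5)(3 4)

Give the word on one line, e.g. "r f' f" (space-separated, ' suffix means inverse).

  after r': (1 2)(3 4)
  after f: (2 5)
  after f: (1 5)(3 4)
  after r': (1 5 2)
  after r': (1 5)(3 4)

r' f f r' r'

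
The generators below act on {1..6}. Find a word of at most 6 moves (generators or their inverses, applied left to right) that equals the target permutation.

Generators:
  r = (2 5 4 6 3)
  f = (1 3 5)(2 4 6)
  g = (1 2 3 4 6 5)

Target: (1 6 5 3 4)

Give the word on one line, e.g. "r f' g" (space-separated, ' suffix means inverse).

g f' r' g

  after g: (1 2 3 4 6 5)
  after f': (1 6 3 2)
  after r': (1 4 5 2)
  after g: (1 6 5 3 4)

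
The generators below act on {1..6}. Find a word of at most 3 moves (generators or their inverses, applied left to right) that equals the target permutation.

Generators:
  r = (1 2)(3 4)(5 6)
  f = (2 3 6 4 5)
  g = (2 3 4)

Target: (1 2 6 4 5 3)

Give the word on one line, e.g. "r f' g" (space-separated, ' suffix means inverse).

f' r'

  after f': (2 5 4 6 3)
  after r': (1 2 6 4 5 3)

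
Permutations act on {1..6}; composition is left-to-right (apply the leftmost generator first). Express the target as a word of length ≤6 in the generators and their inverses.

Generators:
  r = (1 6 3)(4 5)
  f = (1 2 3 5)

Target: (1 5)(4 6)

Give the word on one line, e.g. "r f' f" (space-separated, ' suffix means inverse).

f' r' f' r'

  after f': (1 5 3 2)
  after r': (1 4 5 6)(2 3)
  after f': (1 4 3)(5 6)
  after r': (1 5)(4 6)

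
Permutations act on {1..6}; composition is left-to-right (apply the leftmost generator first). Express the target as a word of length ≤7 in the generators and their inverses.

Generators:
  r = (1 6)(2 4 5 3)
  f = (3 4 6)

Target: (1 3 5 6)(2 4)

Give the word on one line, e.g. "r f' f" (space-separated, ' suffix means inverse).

r f r r f'

  after r: (1 6)(2 4 5 3)
  after f: (1 3 2 6)(4 5)
  after r: (1 2)(3 4)
  after r: (1 4 2 6)(3 5)
  after f': (1 3 5 6)(2 4)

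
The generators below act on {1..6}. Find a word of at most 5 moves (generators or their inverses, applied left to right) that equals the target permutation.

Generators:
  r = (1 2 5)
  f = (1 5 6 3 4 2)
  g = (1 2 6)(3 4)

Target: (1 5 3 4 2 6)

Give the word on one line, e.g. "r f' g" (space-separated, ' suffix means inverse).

  after r': (1 5 2)
  after f: (1 6 3 4 2 5)
  after g': (1 2 5 6 4)
  after f: (2 6)(3 4 5)
  after r': (1 5 3 4 2 6)

r' f g' f r'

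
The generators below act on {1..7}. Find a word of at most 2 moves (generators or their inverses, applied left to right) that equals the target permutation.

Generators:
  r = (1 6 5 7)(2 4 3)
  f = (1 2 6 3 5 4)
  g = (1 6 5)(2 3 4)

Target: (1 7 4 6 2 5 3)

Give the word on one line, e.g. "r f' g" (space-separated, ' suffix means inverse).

  after r': (1 7 5 6)(2 3 4)
  after f: (1 7 4 6 2 5 3)

r' f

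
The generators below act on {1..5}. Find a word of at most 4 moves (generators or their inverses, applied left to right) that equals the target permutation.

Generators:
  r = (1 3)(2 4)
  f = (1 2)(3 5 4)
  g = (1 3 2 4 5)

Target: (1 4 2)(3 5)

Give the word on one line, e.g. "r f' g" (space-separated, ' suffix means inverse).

  after g: (1 3 2 4 5)
  after f: (1 5 2 3)
  after g': (1 4 2)(3 5)

g f g'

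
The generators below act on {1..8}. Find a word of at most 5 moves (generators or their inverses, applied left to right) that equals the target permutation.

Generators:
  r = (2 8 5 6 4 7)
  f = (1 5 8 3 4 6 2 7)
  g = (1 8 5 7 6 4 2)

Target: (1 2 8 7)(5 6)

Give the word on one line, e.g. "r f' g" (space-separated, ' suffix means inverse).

  after r: (2 8 5 6 4 7)
  after r: (2 5 4)(6 7 8)
  after g': (1 2 8 7)(5 6)

r r g'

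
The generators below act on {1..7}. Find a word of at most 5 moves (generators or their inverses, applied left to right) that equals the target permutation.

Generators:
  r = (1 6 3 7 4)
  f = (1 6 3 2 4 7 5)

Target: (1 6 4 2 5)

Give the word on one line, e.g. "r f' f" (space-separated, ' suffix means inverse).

  after f: (1 6 3 2 4 7 5)
  after r: (1 3 2)(5 6 7)
  after f': (1 6 4 2 5)

f r f'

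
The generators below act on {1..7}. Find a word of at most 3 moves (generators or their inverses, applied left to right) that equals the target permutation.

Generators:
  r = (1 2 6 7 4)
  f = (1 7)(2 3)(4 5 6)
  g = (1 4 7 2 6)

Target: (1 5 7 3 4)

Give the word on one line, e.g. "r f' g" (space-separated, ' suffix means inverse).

f' r f

  after f': (1 7)(2 3)(4 6 5)
  after r: (1 4 7 2 3 6 5)
  after f: (1 5 7 3 4)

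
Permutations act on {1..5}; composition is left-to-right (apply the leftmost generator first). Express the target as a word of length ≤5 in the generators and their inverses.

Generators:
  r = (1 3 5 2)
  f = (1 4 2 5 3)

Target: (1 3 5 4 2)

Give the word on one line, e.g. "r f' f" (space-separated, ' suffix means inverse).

  after r: (1 3 5 2)
  after r: (1 5)(2 3)
  after f: (1 3 5 4 2)

r r f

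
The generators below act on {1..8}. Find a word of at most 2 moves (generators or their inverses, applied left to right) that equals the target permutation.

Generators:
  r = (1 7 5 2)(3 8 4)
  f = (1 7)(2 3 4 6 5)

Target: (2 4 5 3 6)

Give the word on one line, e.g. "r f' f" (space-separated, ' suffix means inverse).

  after f: (1 7)(2 3 4 6 5)
  after f: (2 4 5 3 6)

f f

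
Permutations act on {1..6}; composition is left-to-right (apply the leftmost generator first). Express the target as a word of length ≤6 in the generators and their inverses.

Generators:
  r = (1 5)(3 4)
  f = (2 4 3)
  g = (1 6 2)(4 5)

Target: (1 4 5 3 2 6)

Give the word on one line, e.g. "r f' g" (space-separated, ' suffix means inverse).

  after g': (1 2 6)(4 5)
  after r: (1 2 6 5 3 4)
  after r: (1 2 6)(4 5)
  after f': (1 3 4 5 2 6)
  after f': (1 4 5 3 2 6)

g' r r f' f'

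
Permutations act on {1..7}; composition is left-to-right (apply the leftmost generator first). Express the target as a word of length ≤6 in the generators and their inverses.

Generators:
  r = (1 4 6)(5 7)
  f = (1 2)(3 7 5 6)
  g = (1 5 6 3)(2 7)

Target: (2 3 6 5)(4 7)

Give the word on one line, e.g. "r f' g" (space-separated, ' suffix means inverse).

r g' r g g

  after r: (1 4 6)(5 7)
  after g': (1 4 5 2 7)(3 6)
  after r: (1 6 3)(2 5)(4 7)
  after g: (1 3 5 7 4 2 6)
  after g: (2 3 6 5)(4 7)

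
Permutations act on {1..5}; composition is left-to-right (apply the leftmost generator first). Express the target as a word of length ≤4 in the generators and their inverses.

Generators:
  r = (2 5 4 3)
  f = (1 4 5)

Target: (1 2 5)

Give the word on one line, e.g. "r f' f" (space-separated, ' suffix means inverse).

  after r: (2 5 4 3)
  after f': (1 5)(2 4 3)
  after r': (1 2 5)

r f' r'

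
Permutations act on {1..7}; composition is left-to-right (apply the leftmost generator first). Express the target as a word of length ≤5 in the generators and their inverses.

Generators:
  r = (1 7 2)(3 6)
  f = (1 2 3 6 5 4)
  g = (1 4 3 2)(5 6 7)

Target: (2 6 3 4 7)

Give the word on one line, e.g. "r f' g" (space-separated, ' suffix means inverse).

g g g r

  after g: (1 4 3 2)(5 6 7)
  after g: (1 3)(2 4)(5 7 6)
  after g: (1 2 3 4)
  after r: (2 6 3 4 7)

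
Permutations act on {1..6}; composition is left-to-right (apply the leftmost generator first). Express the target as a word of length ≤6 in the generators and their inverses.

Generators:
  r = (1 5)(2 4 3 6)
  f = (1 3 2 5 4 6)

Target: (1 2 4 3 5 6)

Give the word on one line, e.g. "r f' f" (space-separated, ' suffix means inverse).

  after r: (1 5)(2 4 3 6)
  after r: (2 3)(4 6)
  after r: (1 5)(2 6 3 4)
  after f': (1 2 4 3 5 6)

r r r f'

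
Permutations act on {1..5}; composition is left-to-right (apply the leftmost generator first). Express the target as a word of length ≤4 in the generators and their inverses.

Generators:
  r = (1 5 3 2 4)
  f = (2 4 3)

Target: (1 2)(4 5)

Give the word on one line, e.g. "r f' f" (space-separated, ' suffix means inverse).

r r f

  after r: (1 5 3 2 4)
  after r: (1 3 4 5 2)
  after f: (1 2)(4 5)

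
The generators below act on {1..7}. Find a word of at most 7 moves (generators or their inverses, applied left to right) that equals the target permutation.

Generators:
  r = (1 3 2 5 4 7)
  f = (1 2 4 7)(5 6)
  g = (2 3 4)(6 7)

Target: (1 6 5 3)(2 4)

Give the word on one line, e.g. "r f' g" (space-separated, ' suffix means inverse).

  after g: (2 3 4)(6 7)
  after f': (1 7 5 6 4)(2 3)
  after g': (1 6 3 4)(5 7)
  after r: (1 6 2 5)(3 7 4)
  after r: (1 6 5 3)(2 4)

g f' g' r r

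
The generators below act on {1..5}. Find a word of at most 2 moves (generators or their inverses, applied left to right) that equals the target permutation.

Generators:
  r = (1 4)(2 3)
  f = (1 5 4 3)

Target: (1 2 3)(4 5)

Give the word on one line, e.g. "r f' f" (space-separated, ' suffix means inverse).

  after f': (1 3 4 5)
  after r': (1 2 3)(4 5)

f' r'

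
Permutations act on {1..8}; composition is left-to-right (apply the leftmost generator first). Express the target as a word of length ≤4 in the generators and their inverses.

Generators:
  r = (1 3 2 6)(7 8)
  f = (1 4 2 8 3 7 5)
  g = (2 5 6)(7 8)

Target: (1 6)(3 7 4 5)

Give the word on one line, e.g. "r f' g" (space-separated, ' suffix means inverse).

  after r': (1 6 2 3)(7 8)
  after f': (1 6 4)(2 8 3 5 7)
  after f': (1 6)(3 7 4 5)

r' f' f'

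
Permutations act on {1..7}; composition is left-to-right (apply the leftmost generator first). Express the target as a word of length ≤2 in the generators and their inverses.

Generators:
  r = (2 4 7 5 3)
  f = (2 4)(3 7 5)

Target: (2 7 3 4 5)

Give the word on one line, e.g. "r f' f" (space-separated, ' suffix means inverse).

  after r: (2 4 7 5 3)
  after r: (2 7 3 4 5)

r r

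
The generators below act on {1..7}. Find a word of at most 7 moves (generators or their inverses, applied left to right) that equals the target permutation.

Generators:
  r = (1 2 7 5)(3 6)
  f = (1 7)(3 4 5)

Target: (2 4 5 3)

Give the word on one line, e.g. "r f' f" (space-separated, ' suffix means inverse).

f' r' r' f f

  after f': (1 7)(3 5 4)
  after r': (1 2)(3 7 5 4 6)
  after r': (2 5 4 3)
  after f: (1 7)(2 3)
  after f: (2 4 5 3)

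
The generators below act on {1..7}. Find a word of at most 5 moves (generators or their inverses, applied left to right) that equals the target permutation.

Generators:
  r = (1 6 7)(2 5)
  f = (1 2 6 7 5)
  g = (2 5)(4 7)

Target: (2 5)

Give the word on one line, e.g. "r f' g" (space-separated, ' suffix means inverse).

  after r: (1 6 7)(2 5)
  after r: (1 7 6)
  after r: (2 5)

r r r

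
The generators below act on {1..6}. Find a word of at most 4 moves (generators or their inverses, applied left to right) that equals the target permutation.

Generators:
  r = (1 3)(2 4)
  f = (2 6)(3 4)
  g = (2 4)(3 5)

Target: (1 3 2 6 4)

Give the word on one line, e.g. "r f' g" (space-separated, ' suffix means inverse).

  after f': (2 6)(3 4)
  after g: (2 6 4 5 3)
  after g: (2 6)(3 4)
  after r: (1 3 2 6 4)

f' g g r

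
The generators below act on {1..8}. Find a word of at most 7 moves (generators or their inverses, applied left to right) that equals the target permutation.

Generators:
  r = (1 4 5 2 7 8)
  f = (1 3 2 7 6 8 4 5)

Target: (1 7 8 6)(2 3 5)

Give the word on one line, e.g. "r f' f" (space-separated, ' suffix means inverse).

f' r' r' r' r'

  after f': (1 5 4 8 6 7 2 3)
  after r': (1 4 7 5)(2 3 8 6)
  after r': (2 3 7 4)(5 8 6)
  after r': (1 8 6 4 5 7)(2 3)
  after r': (1 7 8 6)(2 3 5)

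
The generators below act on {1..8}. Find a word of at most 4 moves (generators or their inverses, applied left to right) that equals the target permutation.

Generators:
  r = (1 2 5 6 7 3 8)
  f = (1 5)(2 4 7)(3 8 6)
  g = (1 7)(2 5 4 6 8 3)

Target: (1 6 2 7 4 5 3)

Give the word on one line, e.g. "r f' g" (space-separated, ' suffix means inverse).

r' g'

  after r': (1 8 3 7 6 5 2)
  after g': (1 6 2 7 4 5 3)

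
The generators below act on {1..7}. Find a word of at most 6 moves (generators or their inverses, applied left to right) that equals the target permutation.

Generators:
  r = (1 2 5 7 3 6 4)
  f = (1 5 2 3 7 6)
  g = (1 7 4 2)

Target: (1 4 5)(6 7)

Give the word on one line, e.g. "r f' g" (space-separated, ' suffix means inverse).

r f' g' f' r'

  after r: (1 2 5 7 3 6 4)
  after f': (1 5 3 7 2)(4 6)
  after g': (1 5 3)(4 6 7)
  after f': (2 5)(3 6)(4 7)
  after r': (1 4 5)(6 7)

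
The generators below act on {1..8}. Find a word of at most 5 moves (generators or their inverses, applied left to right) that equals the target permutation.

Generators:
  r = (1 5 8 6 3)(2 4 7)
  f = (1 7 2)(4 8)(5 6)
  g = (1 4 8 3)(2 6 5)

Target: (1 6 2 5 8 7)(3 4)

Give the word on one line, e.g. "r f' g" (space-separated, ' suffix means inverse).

r' g' r g f

  after r': (1 3 6 8 5)(2 7 4)
  after g': (1 8 6 4 5 3 2 7)
  after r: (1 6 7 5)(3 4 8)
  after g: (1 5 4 3 8)(2 6 7)
  after f: (1 6 2 5 8 7)(3 4)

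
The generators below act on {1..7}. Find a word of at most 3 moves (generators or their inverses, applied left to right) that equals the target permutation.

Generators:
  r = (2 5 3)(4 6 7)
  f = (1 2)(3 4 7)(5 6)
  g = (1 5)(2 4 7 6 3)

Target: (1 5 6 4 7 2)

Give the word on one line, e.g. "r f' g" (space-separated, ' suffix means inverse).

r g'

  after r: (2 5 3)(4 6 7)
  after g': (1 5 6 4 7 2)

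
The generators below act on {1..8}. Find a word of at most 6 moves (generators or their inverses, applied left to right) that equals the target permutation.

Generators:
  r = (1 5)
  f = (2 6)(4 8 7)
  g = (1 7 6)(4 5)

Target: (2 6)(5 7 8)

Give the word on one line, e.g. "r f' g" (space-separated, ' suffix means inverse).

f' g g r' g

  after f': (2 6)(4 7 8)
  after g: (1 7 8 5 4 6 2)
  after g: (1 6 2 7 8 4)
  after r': (1 6 2 7 8 4 5)
  after g: (2 6)(5 7 8)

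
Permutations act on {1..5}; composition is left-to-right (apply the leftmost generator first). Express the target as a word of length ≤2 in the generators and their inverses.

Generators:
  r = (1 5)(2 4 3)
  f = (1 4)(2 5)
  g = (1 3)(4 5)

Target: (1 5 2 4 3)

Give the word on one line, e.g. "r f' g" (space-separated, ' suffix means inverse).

  after f: (1 4)(2 5)
  after g': (1 5 2 4 3)

f g'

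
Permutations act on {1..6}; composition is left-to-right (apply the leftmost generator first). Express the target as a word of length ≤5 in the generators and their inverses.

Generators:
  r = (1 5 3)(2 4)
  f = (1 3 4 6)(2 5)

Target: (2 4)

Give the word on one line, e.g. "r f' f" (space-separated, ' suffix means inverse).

  after r': (1 3 5)(2 4)
  after r': (1 5 3)
  after r': (2 4)

r' r' r'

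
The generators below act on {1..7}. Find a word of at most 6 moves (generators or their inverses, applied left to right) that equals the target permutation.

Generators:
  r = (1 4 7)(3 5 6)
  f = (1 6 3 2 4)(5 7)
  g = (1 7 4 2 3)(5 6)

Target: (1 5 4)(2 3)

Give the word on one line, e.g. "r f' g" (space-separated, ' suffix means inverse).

r f g f'

  after r: (1 4 7)(3 5 6)
  after f: (2 4 5 3 7 6)
  after g: (1 7 5)(3 4 6)
  after f': (1 5 4)(2 3)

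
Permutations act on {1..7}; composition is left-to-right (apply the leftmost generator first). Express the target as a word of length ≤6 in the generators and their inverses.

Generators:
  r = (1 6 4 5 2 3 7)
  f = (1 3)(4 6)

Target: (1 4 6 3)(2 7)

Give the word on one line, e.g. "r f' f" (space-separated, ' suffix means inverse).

r f' r' f

  after r: (1 6 4 5 2 3 7)
  after f': (1 4 5 2)(3 7)
  after r': (1 6)(2 7)
  after f: (1 4 6 3)(2 7)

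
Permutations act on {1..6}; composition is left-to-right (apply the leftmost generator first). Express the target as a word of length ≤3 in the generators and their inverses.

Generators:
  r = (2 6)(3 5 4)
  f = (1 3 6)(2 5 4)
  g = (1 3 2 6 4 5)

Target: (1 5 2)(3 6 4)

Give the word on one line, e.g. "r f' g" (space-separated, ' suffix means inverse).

r' f r

  after r': (2 6)(3 4 5)
  after f: (1 3 2)(5 6)
  after r: (1 5 2)(3 6 4)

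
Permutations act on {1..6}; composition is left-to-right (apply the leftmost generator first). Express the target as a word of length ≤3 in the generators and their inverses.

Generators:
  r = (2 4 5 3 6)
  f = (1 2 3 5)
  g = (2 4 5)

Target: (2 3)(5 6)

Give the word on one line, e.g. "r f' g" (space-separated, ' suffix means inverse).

  after r': (2 6 3 5 4)
  after g': (2 6 3 4 5)
  after r': (2 3)(5 6)

r' g' r'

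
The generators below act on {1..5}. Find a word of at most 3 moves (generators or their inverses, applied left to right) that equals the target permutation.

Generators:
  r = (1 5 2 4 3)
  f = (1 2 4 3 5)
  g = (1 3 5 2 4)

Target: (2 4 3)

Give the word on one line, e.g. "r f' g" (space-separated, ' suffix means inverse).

  after r': (1 3 4 2 5)
  after g: (1 5 3)
  after f: (2 4 3)

r' g f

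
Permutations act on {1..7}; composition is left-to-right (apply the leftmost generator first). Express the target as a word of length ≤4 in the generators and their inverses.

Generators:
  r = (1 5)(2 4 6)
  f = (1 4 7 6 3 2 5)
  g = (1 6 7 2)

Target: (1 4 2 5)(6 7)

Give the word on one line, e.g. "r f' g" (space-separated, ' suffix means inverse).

g r'

  after g: (1 6 7 2)
  after r': (1 4 2 5)(6 7)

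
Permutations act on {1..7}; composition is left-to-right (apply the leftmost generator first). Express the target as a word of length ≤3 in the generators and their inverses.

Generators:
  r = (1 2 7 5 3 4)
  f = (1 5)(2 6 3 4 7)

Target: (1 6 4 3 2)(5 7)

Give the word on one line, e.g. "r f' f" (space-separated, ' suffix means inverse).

f' r f'

  after f': (1 5)(2 7 4 3 6)
  after r: (1 3 6 7)(2 5)
  after f': (1 6 4 3 2)(5 7)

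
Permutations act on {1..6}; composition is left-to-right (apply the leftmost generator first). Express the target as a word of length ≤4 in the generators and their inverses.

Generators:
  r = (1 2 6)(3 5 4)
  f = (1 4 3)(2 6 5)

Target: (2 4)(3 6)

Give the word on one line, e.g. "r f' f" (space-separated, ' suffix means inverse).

r f' f' r

  after r: (1 2 6)(3 5 4)
  after f': (1 5)(3 6)
  after f': (1 6 4)(2 5 3)
  after r: (2 4)(3 6)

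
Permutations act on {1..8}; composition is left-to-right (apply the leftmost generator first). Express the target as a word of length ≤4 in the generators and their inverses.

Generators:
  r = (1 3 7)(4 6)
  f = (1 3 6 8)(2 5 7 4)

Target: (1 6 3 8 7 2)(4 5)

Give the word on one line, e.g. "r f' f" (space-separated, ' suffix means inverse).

  after f': (1 8 6 3)(2 4 7 5)
  after f': (1 6)(2 7)(3 8)(4 5)
  after r': (1 4 5 6 7 2 3 8)
  after r': (1 6 3 8 7 2)(4 5)

f' f' r' r'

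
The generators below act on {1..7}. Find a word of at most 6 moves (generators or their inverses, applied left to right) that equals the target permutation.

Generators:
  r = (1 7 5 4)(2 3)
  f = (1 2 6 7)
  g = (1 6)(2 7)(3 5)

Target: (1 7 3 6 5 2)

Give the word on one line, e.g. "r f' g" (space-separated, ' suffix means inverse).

r' f' r g f

  after r': (1 4 5 7)(2 3)
  after f': (1 4 5 6 2 3)
  after r: (3 7 5 6)
  after g: (1 6 5)(2 7 3)
  after f: (1 7 3 6 5 2)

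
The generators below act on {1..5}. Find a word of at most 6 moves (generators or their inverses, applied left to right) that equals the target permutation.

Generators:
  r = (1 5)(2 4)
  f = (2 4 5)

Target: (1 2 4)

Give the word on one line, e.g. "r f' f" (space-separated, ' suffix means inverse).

f' r f r f'

  after f': (2 5 4)
  after r: (1 5 2)
  after f: (1 2)(4 5)
  after r: (1 4)(2 5)
  after f': (1 2 4)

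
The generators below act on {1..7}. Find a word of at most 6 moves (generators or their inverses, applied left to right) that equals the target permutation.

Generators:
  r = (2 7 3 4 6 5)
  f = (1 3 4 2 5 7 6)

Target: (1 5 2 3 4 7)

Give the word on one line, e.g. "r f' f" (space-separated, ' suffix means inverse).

  after f': (1 6 7 5 2 4 3)
  after f': (1 7 2 3 6 5 4)
  after f': (1 5 3 7 4 6 2)
  after r: (1 2)(4 5)(6 7)
  after f: (1 5 2 3 4 7)

f' f' f' r f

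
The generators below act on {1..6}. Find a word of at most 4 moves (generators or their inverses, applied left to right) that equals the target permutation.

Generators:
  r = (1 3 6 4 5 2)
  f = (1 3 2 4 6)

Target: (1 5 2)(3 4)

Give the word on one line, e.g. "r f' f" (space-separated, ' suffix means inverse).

  after f: (1 3 2 4 6)
  after f: (1 2 6 3 4)
  after r': (1 5 4 2 3 6)
  after f': (1 5 2)(3 4)

f f r' f'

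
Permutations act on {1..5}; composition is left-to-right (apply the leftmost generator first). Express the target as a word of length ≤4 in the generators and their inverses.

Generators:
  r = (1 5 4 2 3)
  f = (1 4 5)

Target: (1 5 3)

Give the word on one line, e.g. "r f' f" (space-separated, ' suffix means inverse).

  after r: (1 5 4 2 3)
  after f: (2 3 4)
  after f: (1 4 2 3 5)
  after r': (1 5 3)

r f f r'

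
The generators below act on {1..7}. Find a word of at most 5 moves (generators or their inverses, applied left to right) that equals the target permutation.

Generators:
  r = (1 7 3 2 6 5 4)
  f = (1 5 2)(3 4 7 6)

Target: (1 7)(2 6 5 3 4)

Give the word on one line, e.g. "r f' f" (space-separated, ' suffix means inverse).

f' f' r f

  after f': (1 2 5)(3 6 7 4)
  after f': (1 5 2)(3 7)(4 6)
  after r: (1 4 5 6)(2 7)
  after f: (1 7)(2 6 5 3 4)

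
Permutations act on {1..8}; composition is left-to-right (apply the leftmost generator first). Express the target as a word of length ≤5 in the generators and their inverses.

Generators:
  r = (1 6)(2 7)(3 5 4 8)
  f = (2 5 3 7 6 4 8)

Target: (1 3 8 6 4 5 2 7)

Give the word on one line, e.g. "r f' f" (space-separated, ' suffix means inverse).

f r' f r' r'

  after f: (2 5 3 7 6 4 8)
  after r': (1 6 5 8 7)(2 3)
  after f: (1 4 8 6 3 5 2 7)
  after r': (1 5 7 6 8)
  after r': (1 3 8 6 4 5 2 7)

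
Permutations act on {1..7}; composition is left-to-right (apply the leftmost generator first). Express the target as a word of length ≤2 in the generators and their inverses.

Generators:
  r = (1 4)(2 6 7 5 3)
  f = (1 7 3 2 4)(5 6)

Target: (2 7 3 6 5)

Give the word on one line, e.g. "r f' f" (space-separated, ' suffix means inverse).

  after r: (1 4)(2 6 7 5 3)
  after r: (2 7 3 6 5)

r r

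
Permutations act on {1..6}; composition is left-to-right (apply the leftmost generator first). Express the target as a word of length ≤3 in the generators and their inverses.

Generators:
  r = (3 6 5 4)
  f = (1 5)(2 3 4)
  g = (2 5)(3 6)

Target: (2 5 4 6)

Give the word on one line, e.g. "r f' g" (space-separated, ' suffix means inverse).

  after r: (3 6 5 4)
  after g': (2 5 4 6)

r g'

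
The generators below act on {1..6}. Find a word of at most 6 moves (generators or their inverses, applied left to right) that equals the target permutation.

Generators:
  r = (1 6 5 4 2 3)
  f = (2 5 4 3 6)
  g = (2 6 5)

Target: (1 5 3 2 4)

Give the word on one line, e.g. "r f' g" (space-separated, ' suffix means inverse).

  after r': (1 3 2 4 5 6)
  after g: (1 3 6)(2 4)
  after g: (1 3 5 2 4 6)
  after r': (1 2 5 4)(3 6)
  after f: (1 5 3 2 4)

r' g g r' f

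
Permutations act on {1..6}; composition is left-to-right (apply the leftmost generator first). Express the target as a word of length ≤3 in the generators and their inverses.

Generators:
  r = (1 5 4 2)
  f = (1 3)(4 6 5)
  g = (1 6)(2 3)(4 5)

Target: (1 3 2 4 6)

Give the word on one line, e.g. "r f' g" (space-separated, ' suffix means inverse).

f r'

  after f: (1 3)(4 6 5)
  after r': (1 3 2 4 6)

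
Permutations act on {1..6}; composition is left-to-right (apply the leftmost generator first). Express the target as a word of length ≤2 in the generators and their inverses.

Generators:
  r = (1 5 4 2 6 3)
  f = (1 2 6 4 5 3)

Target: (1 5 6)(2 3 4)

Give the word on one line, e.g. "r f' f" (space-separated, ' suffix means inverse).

  after f': (1 3 5 4 6 2)
  after f': (1 5 6)(2 3 4)

f' f'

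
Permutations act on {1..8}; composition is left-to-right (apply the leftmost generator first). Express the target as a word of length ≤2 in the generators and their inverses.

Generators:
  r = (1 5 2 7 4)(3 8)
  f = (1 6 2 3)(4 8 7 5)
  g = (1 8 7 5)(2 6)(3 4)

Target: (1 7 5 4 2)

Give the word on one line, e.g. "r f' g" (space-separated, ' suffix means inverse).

  after r': (1 4 7 2 5)(3 8)
  after r': (1 7 5 4 2)

r' r'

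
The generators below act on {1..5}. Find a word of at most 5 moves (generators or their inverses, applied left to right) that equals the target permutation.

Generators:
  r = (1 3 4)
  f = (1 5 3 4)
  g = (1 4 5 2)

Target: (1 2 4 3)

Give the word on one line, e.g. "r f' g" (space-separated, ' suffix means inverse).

g' f' f'

  after g': (1 2 5 4)
  after f': (1 2)(3 5)
  after f': (1 2 4 3)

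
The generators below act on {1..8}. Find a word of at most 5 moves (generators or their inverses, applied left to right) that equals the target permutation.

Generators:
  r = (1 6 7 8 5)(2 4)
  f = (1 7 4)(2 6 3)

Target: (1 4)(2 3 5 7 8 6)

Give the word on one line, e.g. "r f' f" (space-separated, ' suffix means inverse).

f' r' r'

  after f': (1 4 7)(2 3 6)
  after r': (1 2 3)(4 6)(5 8 7)
  after r': (1 4)(2 3 5 7 8 6)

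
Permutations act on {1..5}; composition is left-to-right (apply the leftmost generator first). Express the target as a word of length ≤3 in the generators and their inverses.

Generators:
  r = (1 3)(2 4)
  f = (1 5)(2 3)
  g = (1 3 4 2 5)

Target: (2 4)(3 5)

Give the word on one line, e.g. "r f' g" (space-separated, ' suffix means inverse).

  after f: (1 5)(2 3)
  after g: (2 4)(3 5)

f g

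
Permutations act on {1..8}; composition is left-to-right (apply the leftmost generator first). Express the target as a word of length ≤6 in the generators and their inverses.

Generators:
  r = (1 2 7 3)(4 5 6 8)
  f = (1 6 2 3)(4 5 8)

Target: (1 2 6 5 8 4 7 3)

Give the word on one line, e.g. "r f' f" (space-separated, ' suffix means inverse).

f' r' f' f' r'

  after f': (1 3 2 6)(4 8 5)
  after r': (1 7 2 5 8 4 6 3)
  after f': (1 7 6 2 4)
  after f': (1 7)(2 8 5 4 3)
  after r': (1 2 6 5 8 4 7 3)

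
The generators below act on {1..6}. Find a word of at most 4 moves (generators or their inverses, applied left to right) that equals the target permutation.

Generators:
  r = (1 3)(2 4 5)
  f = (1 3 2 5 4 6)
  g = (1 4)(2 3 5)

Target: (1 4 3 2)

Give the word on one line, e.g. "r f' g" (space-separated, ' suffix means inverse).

  after r': (1 3)(2 5 4)
  after r': (2 4 5)
  after g': (1 4 3 2)

r' r' g'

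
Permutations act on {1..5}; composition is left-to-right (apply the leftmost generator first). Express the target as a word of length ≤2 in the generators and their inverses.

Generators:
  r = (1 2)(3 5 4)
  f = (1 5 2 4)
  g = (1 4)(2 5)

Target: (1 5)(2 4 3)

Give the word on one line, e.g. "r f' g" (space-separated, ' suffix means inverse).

  after r: (1 2)(3 5 4)
  after g: (1 5)(2 4 3)

r g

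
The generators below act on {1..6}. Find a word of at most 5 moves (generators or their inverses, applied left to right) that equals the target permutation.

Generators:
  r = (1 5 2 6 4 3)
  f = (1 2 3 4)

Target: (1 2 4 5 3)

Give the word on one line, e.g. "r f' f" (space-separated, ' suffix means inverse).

  after r: (1 5 2 6 4 3)
  after f: (1 5 3 2 6)
  after f: (1 5 4)(2 6)
  after r: (1 2 4 5 3)

r f f r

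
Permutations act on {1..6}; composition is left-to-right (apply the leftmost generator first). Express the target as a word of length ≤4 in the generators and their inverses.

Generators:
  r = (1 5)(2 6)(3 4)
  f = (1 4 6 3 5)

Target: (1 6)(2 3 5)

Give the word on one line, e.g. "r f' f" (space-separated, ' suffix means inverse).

  after f': (1 5 3 6 4)
  after f': (1 3 4 5 6)
  after r: (1 4)(2 6 5)
  after f: (1 6)(2 3 5)

f' f' r f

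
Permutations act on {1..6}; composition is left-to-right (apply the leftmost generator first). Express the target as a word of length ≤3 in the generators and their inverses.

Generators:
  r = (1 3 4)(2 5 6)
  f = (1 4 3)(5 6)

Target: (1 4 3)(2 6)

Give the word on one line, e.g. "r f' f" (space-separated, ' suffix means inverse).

r' f r

  after r': (1 4 3)(2 6 5)
  after f: (1 3 4)(2 5)
  after r: (1 4 3)(2 6)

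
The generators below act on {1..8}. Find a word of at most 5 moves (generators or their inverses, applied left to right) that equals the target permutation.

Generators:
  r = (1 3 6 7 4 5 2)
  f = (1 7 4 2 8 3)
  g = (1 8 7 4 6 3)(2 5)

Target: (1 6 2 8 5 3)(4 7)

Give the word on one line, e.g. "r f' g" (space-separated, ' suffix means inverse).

  after f': (1 3 8 2 4 7)
  after f': (1 8 4)(2 7 3)
  after g': (2 8 7 6 4 3 5)
  after r: (1 3 2 8 4 6 5)
  after r: (1 6 2 8 5 3)(4 7)

f' f' g' r r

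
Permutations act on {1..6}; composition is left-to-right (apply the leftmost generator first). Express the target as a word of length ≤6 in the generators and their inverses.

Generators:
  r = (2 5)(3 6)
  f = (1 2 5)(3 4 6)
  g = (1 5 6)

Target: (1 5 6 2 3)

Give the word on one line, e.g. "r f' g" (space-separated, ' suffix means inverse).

  after g: (1 5 6)
  after r: (1 2 5 3 6)
  after g': (1 2)(3 5)
  after g': (1 2 6 5 3)
  after r: (1 5 6 2 3)

g r g' g' r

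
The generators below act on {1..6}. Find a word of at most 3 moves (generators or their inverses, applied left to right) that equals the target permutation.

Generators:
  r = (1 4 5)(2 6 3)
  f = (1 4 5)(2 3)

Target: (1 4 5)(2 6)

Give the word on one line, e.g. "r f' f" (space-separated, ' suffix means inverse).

f' r r

  after f': (1 5 4)(2 3)
  after r: (3 6)
  after r: (1 4 5)(2 6)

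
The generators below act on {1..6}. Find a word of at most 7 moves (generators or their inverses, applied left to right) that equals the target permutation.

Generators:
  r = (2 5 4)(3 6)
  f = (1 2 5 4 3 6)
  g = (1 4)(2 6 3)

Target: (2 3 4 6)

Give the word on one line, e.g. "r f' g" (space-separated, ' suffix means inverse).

g' f r' f r'

  after g': (1 4)(2 3 6)
  after f: (1 3)(2 6 5 4)
  after r': (1 6 2 3)
  after f: (2 6 5 4 3)
  after r': (2 3 4 6)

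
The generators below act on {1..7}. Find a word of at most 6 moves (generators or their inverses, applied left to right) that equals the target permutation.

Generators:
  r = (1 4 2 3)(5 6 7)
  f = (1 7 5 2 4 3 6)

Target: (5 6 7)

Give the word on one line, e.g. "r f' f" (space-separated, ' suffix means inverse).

r r r r

  after r: (1 4 2 3)(5 6 7)
  after r: (1 2)(3 4)(5 7 6)
  after r: (1 3 2 4)
  after r: (5 6 7)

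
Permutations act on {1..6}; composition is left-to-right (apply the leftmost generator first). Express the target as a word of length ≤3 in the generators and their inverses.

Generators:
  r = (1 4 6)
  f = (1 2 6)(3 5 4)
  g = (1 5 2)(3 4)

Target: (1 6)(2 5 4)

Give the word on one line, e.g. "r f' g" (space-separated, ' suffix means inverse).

  after f': (1 6 2)(3 4 5)
  after g: (1 6)(2 5 4)

f' g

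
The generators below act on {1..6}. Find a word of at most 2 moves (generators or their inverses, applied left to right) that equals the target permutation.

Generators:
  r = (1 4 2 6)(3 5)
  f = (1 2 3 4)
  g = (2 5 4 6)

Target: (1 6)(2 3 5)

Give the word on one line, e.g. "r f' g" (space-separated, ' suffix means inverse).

r' f'

  after r': (1 6 2 4)(3 5)
  after f': (1 6)(2 3 5)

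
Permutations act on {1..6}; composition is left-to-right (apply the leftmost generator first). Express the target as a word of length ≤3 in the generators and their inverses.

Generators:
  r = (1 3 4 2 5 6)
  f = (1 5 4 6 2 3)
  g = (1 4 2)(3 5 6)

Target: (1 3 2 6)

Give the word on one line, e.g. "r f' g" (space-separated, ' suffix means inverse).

f f r'

  after f: (1 5 4 6 2 3)
  after f: (1 4 2)(3 5 6)
  after r': (1 3 2 6)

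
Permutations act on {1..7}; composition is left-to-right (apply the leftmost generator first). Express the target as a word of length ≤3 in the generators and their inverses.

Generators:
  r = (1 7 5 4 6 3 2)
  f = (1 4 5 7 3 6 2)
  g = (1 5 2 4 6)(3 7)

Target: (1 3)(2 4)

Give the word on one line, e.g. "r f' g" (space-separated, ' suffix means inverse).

  after f': (1 2 6 3 7 5 4)
  after r': (1 3)(2 4)

f' r'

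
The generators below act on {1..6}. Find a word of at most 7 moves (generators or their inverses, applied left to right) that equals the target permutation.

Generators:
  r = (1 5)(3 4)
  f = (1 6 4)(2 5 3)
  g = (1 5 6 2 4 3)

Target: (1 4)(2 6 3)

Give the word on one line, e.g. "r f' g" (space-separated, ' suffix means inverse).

f' r f r' g

  after f': (1 4 6)(2 3 5)
  after r: (1 3)(2 4 6 5)
  after f: (1 2)(3 6)
  after r': (1 2 5)(3 6 4)
  after g: (1 4)(2 6 3)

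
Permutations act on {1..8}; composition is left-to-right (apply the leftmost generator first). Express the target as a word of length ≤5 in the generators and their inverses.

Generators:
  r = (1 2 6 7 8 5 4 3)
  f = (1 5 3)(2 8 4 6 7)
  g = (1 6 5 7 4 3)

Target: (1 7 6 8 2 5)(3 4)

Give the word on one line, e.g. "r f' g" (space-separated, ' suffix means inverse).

  after g: (1 6 5 7 4 3)
  after r: (1 7 3 2 6 4)(5 8)
  after f: (1 2 7)(3 8)(4 5)
  after r: (1 6 7 2 8)(3 5)
  after r: (1 7 6 8 2 5)(3 4)

g r f r r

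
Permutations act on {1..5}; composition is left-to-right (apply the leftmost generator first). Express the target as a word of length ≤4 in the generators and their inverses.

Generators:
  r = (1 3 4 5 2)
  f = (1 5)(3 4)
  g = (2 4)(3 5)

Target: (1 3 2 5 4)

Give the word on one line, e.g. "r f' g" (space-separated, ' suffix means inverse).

  after g: (2 4)(3 5)
  after f: (1 5 4 2 3)
  after f: (2 4)(3 5)
  after r: (1 3 2 5 4)

g f f r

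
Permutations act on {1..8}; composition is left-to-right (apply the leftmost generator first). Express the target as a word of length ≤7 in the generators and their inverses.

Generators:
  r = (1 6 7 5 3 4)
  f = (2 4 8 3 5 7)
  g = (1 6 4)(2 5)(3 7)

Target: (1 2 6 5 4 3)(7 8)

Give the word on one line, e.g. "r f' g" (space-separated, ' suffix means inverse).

  after g': (1 4 6)(2 5)(3 7)
  after f': (1 2 3 5 7 8 4 6)
  after r': (1 2 5 6 4)(3 7 8)
  after r': (1 2 7 8 5)(3 6)
  after r': (1 2 6 5 4 3)(7 8)

g' f' r' r' r'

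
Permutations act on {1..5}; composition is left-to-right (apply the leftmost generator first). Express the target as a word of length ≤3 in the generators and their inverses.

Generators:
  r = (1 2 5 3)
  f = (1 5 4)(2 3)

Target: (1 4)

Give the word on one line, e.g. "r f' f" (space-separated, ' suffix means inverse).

f' r' r'

  after f': (1 4 5)(2 3)
  after r': (1 4 2 5 3)
  after r': (1 4)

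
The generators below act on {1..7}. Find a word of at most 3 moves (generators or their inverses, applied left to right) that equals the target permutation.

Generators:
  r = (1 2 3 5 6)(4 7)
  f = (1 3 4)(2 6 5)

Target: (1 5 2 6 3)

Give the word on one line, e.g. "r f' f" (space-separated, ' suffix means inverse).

  after r': (1 6 5 3 2)(4 7)
  after r': (1 5 2 6 3)

r' r'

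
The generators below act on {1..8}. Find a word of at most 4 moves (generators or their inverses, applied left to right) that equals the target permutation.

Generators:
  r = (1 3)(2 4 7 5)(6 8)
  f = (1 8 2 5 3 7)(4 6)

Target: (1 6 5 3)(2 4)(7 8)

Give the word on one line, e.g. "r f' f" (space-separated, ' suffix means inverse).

f' r' f

  after f': (1 7 3 5 2 8)(4 6)
  after r': (1 4 8 3 7)(2 6)
  after f: (1 6 5 3)(2 4)(7 8)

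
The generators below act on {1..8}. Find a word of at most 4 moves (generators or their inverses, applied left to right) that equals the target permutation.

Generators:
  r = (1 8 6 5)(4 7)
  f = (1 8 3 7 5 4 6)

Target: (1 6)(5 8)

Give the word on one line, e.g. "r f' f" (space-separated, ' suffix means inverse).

  after r: (1 8 6 5)(4 7)
  after r: (1 6)(5 8)

r r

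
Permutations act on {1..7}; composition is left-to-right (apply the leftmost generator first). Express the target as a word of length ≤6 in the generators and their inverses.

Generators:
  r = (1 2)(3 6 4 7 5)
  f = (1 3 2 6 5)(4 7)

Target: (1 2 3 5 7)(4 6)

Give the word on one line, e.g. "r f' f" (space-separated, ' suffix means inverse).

  after r: (1 2)(3 6 4 7 5)
  after f: (1 6 7)(2 3 5)
  after f: (1 5 6 4 7 3)
  after f: (2 6 7)
  after r': (1 2 3 5 7)(4 6)

r f f f r'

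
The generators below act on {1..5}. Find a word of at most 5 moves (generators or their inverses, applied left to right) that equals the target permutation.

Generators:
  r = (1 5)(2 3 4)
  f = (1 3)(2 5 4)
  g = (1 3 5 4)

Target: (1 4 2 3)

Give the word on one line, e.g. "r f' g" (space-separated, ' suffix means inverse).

  after f': (1 3)(2 4 5)
  after g: (1 5 2)
  after f: (1 4 2 3)

f' g f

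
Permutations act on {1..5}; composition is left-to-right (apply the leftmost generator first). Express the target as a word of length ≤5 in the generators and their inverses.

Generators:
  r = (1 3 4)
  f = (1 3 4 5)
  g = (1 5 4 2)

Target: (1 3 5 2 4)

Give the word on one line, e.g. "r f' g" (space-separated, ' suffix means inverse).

r f' r' r' g'

  after r: (1 3 4)
  after f': (4 5)
  after r': (1 4 5 3)
  after r': (1 3 4 5)
  after g': (1 3 5 2 4)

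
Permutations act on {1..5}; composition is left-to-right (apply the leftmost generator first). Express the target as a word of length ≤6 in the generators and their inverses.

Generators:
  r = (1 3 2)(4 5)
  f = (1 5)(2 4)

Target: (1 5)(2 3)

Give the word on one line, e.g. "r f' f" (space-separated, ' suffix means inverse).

  after f': (1 5)(2 4)
  after r': (1 4 3)(2 5)
  after f': (1 2)(3 5 4)
  after r: (2 3 4)
  after f: (1 5)(2 3)

f' r' f' r f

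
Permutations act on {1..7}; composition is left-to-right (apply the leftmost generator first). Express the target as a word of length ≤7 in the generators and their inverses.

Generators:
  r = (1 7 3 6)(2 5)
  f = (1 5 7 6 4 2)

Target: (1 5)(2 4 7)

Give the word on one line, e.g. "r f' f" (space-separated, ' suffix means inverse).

  after r: (1 7 3 6)(2 5)
  after f': (1 5 4 6 2)(3 7)
  after r: (1 2 7 6 5 4)
  after f: (2 6 7 4 5)
  after f: (1 5)(2 4 7)

r f' r f f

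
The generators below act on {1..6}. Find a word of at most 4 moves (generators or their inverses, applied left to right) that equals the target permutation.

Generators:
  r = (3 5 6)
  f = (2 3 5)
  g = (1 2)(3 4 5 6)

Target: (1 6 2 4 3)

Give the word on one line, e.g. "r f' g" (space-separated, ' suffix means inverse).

f' g' f r'

  after f': (2 5 3)
  after g': (1 2 4 3)(5 6)
  after f: (1 3)(2 4 5 6)
  after r': (1 6 2 4 3)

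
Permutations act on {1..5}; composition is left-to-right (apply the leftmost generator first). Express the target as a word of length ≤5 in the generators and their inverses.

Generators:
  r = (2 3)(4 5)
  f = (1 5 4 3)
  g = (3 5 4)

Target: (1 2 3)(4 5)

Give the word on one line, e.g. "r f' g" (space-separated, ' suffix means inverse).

g' g' f' r'

  after g': (3 4 5)
  after g': (3 5 4)
  after f': (1 3)
  after r': (1 2 3)(4 5)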